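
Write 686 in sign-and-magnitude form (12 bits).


Sign bit: 0 (positive)
Magnitude: 686 = 01010101110
= 001010101110


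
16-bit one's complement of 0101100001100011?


Original: 0101100001100011
Invert all bits:
  bit 0: 0 → 1
  bit 1: 1 → 0
  bit 2: 0 → 1
  bit 3: 1 → 0
  bit 4: 1 → 0
  bit 5: 0 → 1
  bit 6: 0 → 1
  bit 7: 0 → 1
  bit 8: 0 → 1
  bit 9: 1 → 0
  bit 10: 1 → 0
  bit 11: 0 → 1
  bit 12: 0 → 1
  bit 13: 0 → 1
  bit 14: 1 → 0
  bit 15: 1 → 0
= 1010011110011100


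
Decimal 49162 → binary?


Divide by 2 repeatedly:
49162 ÷ 2 = 24581 remainder 0
24581 ÷ 2 = 12290 remainder 1
12290 ÷ 2 = 6145 remainder 0
6145 ÷ 2 = 3072 remainder 1
3072 ÷ 2 = 1536 remainder 0
1536 ÷ 2 = 768 remainder 0
768 ÷ 2 = 384 remainder 0
384 ÷ 2 = 192 remainder 0
192 ÷ 2 = 96 remainder 0
96 ÷ 2 = 48 remainder 0
48 ÷ 2 = 24 remainder 0
24 ÷ 2 = 12 remainder 0
12 ÷ 2 = 6 remainder 0
6 ÷ 2 = 3 remainder 0
3 ÷ 2 = 1 remainder 1
1 ÷ 2 = 0 remainder 1
Reading remainders bottom-up:
= 1100000000001010


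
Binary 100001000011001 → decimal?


Positional values:
Bit 0: 1 × 2^0 = 1
Bit 3: 1 × 2^3 = 8
Bit 4: 1 × 2^4 = 16
Bit 9: 1 × 2^9 = 512
Bit 14: 1 × 2^14 = 16384
Sum = 1 + 8 + 16 + 512 + 16384
= 16921


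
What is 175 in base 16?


Divide by 16 repeatedly:
175 ÷ 16 = 10 remainder 15 (F)
10 ÷ 16 = 0 remainder 10 (A)
Reading remainders bottom-up:
= 0xAF


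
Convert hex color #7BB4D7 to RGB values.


Hex: #7BB4D7
R = 7B₁₆ = 123
G = B4₁₆ = 180
B = D7₁₆ = 215
= RGB(123, 180, 215)


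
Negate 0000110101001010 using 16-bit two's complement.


Original: 0000110101001010
Step 1 - Invert all bits: 1111001010110101
Step 2 - Add 1: 1111001010110101 + 1
= 1111001010110110 (represents -3402)


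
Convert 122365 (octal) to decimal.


Positional values:
Position 0: 5 × 8^0 = 5
Position 1: 6 × 8^1 = 48
Position 2: 3 × 8^2 = 192
Position 3: 2 × 8^3 = 1024
Position 4: 2 × 8^4 = 8192
Position 5: 1 × 8^5 = 32768
Sum = 5 + 48 + 192 + 1024 + 8192 + 32768
= 42229


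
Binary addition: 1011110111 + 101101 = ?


Align and add column by column (LSB to MSB, carry propagating):
  01011110111
+ 00000101101
  -----------
  col 0: 1 + 1 + 0 (carry in) = 2 → bit 0, carry out 1
  col 1: 1 + 0 + 1 (carry in) = 2 → bit 0, carry out 1
  col 2: 1 + 1 + 1 (carry in) = 3 → bit 1, carry out 1
  col 3: 0 + 1 + 1 (carry in) = 2 → bit 0, carry out 1
  col 4: 1 + 0 + 1 (carry in) = 2 → bit 0, carry out 1
  col 5: 1 + 1 + 1 (carry in) = 3 → bit 1, carry out 1
  col 6: 1 + 0 + 1 (carry in) = 2 → bit 0, carry out 1
  col 7: 1 + 0 + 1 (carry in) = 2 → bit 0, carry out 1
  col 8: 0 + 0 + 1 (carry in) = 1 → bit 1, carry out 0
  col 9: 1 + 0 + 0 (carry in) = 1 → bit 1, carry out 0
  col 10: 0 + 0 + 0 (carry in) = 0 → bit 0, carry out 0
Reading bits MSB→LSB: 01100100100
Strip leading zeros: 1100100100
= 1100100100


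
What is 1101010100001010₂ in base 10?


Positional values:
Bit 1: 1 × 2^1 = 2
Bit 3: 1 × 2^3 = 8
Bit 8: 1 × 2^8 = 256
Bit 10: 1 × 2^10 = 1024
Bit 12: 1 × 2^12 = 4096
Bit 14: 1 × 2^14 = 16384
Bit 15: 1 × 2^15 = 32768
Sum = 2 + 8 + 256 + 1024 + 4096 + 16384 + 32768
= 54538


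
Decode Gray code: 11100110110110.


Gray code: 11100110110110
MSB stays the same: 1
Each subsequent bit = prev_binary XOR current_gray:
  B[1] = 1 XOR 1 = 0
  B[2] = 0 XOR 1 = 1
  B[3] = 1 XOR 0 = 1
  B[4] = 1 XOR 0 = 1
  B[5] = 1 XOR 1 = 0
  B[6] = 0 XOR 1 = 1
  B[7] = 1 XOR 0 = 1
  B[8] = 1 XOR 1 = 0
  B[9] = 0 XOR 1 = 1
  B[10] = 1 XOR 0 = 1
  B[11] = 1 XOR 1 = 0
  B[12] = 0 XOR 1 = 1
  B[13] = 1 XOR 0 = 1
= 10111011011011 (11995 decimal)


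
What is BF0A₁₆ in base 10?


Positional values:
Position 0: A × 16^0 = 10 × 1 = 10
Position 1: 0 × 16^1 = 0 × 16 = 0
Position 2: F × 16^2 = 15 × 256 = 3840
Position 3: B × 16^3 = 11 × 4096 = 45056
Sum = 10 + 0 + 3840 + 45056
= 48906


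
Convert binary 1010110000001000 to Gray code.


Binary: 1010110000001000
Gray code: G = B XOR (B >> 1)
B >> 1 = 0101011000000100
1010110000001000 XOR 0101011000000100:
  1 XOR 0 = 1
  0 XOR 1 = 1
  1 XOR 0 = 1
  0 XOR 1 = 1
  1 XOR 0 = 1
  1 XOR 1 = 0
  0 XOR 1 = 1
  0 XOR 0 = 0
  0 XOR 0 = 0
  0 XOR 0 = 0
  0 XOR 0 = 0
  0 XOR 0 = 0
  1 XOR 0 = 1
  0 XOR 1 = 1
  0 XOR 0 = 0
  0 XOR 0 = 0
= 1111101000001100


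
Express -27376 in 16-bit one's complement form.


Original: 0110101011110000
Invert all bits:
  bit 0: 0 → 1
  bit 1: 1 → 0
  bit 2: 1 → 0
  bit 3: 0 → 1
  bit 4: 1 → 0
  bit 5: 0 → 1
  bit 6: 1 → 0
  bit 7: 0 → 1
  bit 8: 1 → 0
  bit 9: 1 → 0
  bit 10: 1 → 0
  bit 11: 1 → 0
  bit 12: 0 → 1
  bit 13: 0 → 1
  bit 14: 0 → 1
  bit 15: 0 → 1
= 1001010100001111


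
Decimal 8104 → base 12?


Divide by 12 repeatedly:
8104 ÷ 12 = 675 remainder 4
675 ÷ 12 = 56 remainder 3
56 ÷ 12 = 4 remainder 8
4 ÷ 12 = 0 remainder 4
Reading remainders bottom-up:
= 4834


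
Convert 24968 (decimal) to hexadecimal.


Divide by 16 repeatedly:
24968 ÷ 16 = 1560 remainder 8 (8)
1560 ÷ 16 = 97 remainder 8 (8)
97 ÷ 16 = 6 remainder 1 (1)
6 ÷ 16 = 0 remainder 6 (6)
Reading remainders bottom-up:
= 0x6188


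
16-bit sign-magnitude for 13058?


Sign bit: 0 (positive)
Magnitude: 13058 = 011001100000010
= 0011001100000010


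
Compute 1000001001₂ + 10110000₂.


Align and add column by column (LSB to MSB, carry propagating):
  01000001001
+ 00010110000
  -----------
  col 0: 1 + 0 + 0 (carry in) = 1 → bit 1, carry out 0
  col 1: 0 + 0 + 0 (carry in) = 0 → bit 0, carry out 0
  col 2: 0 + 0 + 0 (carry in) = 0 → bit 0, carry out 0
  col 3: 1 + 0 + 0 (carry in) = 1 → bit 1, carry out 0
  col 4: 0 + 1 + 0 (carry in) = 1 → bit 1, carry out 0
  col 5: 0 + 1 + 0 (carry in) = 1 → bit 1, carry out 0
  col 6: 0 + 0 + 0 (carry in) = 0 → bit 0, carry out 0
  col 7: 0 + 1 + 0 (carry in) = 1 → bit 1, carry out 0
  col 8: 0 + 0 + 0 (carry in) = 0 → bit 0, carry out 0
  col 9: 1 + 0 + 0 (carry in) = 1 → bit 1, carry out 0
  col 10: 0 + 0 + 0 (carry in) = 0 → bit 0, carry out 0
Reading bits MSB→LSB: 01010111001
Strip leading zeros: 1010111001
= 1010111001


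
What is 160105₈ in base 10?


Positional values:
Position 0: 5 × 8^0 = 5
Position 1: 0 × 8^1 = 0
Position 2: 1 × 8^2 = 64
Position 3: 0 × 8^3 = 0
Position 4: 6 × 8^4 = 24576
Position 5: 1 × 8^5 = 32768
Sum = 5 + 0 + 64 + 0 + 24576 + 32768
= 57413


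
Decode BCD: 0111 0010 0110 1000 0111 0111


Each 4-bit group → digit:
  0111 → 7
  0010 → 2
  0110 → 6
  1000 → 8
  0111 → 7
  0111 → 7
= 726877


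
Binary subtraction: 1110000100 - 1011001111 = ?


Align and subtract column by column (LSB to MSB, borrowing when needed):
  1110000100
- 1011001111
  ----------
  col 0: (0 - 0 borrow-in) - 1 → borrow from next column: (0+2) - 1 = 1, borrow out 1
  col 1: (0 - 1 borrow-in) - 1 → borrow from next column: (-1+2) - 1 = 0, borrow out 1
  col 2: (1 - 1 borrow-in) - 1 → borrow from next column: (0+2) - 1 = 1, borrow out 1
  col 3: (0 - 1 borrow-in) - 1 → borrow from next column: (-1+2) - 1 = 0, borrow out 1
  col 4: (0 - 1 borrow-in) - 0 → borrow from next column: (-1+2) - 0 = 1, borrow out 1
  col 5: (0 - 1 borrow-in) - 0 → borrow from next column: (-1+2) - 0 = 1, borrow out 1
  col 6: (0 - 1 borrow-in) - 1 → borrow from next column: (-1+2) - 1 = 0, borrow out 1
  col 7: (1 - 1 borrow-in) - 1 → borrow from next column: (0+2) - 1 = 1, borrow out 1
  col 8: (1 - 1 borrow-in) - 0 → 0 - 0 = 0, borrow out 0
  col 9: (1 - 0 borrow-in) - 1 → 1 - 1 = 0, borrow out 0
Reading bits MSB→LSB: 0010110101
Strip leading zeros: 10110101
= 10110101


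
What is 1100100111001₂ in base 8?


Group into 3-bit groups: 001100100111001
  001 = 1
  100 = 4
  100 = 4
  111 = 7
  001 = 1
= 0o14471


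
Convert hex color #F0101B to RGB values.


Hex: #F0101B
R = F0₁₆ = 240
G = 10₁₆ = 16
B = 1B₁₆ = 27
= RGB(240, 16, 27)


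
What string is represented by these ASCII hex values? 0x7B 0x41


Codes (hex): 0x7B 0x41
Per-code ASCII lookup:
  0x7B = 123  (special character) → '{'
  0x41 = 65  (range 65-90: uppercase, 65 - 65 = 0) → 'A'
= '{A'


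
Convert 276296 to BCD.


Each digit → 4-bit binary:
  2 → 0010
  7 → 0111
  6 → 0110
  2 → 0010
  9 → 1001
  6 → 0110
= 0010 0111 0110 0010 1001 0110


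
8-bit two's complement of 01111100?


Original: 01111100
Step 1 - Invert all bits: 10000011
Step 2 - Add 1: 10000011 + 1
= 10000100 (represents -124)


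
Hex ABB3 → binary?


Each hex digit → 4 binary bits:
  A = 1010
  B = 1011
  B = 1011
  3 = 0011
Concatenate: 1010 1011 1011 0011
= 1010101110110011


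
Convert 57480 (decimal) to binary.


Divide by 2 repeatedly:
57480 ÷ 2 = 28740 remainder 0
28740 ÷ 2 = 14370 remainder 0
14370 ÷ 2 = 7185 remainder 0
7185 ÷ 2 = 3592 remainder 1
3592 ÷ 2 = 1796 remainder 0
1796 ÷ 2 = 898 remainder 0
898 ÷ 2 = 449 remainder 0
449 ÷ 2 = 224 remainder 1
224 ÷ 2 = 112 remainder 0
112 ÷ 2 = 56 remainder 0
56 ÷ 2 = 28 remainder 0
28 ÷ 2 = 14 remainder 0
14 ÷ 2 = 7 remainder 0
7 ÷ 2 = 3 remainder 1
3 ÷ 2 = 1 remainder 1
1 ÷ 2 = 0 remainder 1
Reading remainders bottom-up:
= 1110000010001000


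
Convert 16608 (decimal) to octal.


Divide by 8 repeatedly:
16608 ÷ 8 = 2076 remainder 0
2076 ÷ 8 = 259 remainder 4
259 ÷ 8 = 32 remainder 3
32 ÷ 8 = 4 remainder 0
4 ÷ 8 = 0 remainder 4
Reading remainders bottom-up:
= 0o40340


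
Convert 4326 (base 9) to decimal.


Positional values (base 9):
  6 × 9^0 = 6 × 1 = 6
  2 × 9^1 = 2 × 9 = 18
  3 × 9^2 = 3 × 81 = 243
  4 × 9^3 = 4 × 729 = 2916
Sum = 6 + 18 + 243 + 2916
= 3183


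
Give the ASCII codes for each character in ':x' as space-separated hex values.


String: ':x'  (2 characters)
Per-character ASCII lookup:
  ':': special character: ':' = 58 → 0x3A
  'x': lowercase starts at 97: 'x' = 97 + 23 = 120 → 0x78
= 0x3A 0x78


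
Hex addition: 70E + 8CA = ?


Align and add column by column (LSB to MSB, each column mod 16 with carry):
  070E
+ 08CA
  ----
  col 0: E(14) + A(10) + 0 (carry in) = 24 → 8(8), carry out 1
  col 1: 0(0) + C(12) + 1 (carry in) = 13 → D(13), carry out 0
  col 2: 7(7) + 8(8) + 0 (carry in) = 15 → F(15), carry out 0
  col 3: 0(0) + 0(0) + 0 (carry in) = 0 → 0(0), carry out 0
Reading digits MSB→LSB: 0FD8
Strip leading zeros: FD8
= 0xFD8


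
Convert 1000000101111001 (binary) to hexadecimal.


Group into 4-bit nibbles: 1000000101111001
  1000 = 8
  0001 = 1
  0111 = 7
  1001 = 9
= 0x8179


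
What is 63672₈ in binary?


Each octal digit → 3 binary bits:
  6 = 110
  3 = 011
  6 = 110
  7 = 111
  2 = 010
Concatenate: 110 011 110 111 010
= 110011110111010


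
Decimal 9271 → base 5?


Divide by 5 repeatedly:
9271 ÷ 5 = 1854 remainder 1
1854 ÷ 5 = 370 remainder 4
370 ÷ 5 = 74 remainder 0
74 ÷ 5 = 14 remainder 4
14 ÷ 5 = 2 remainder 4
2 ÷ 5 = 0 remainder 2
Reading remainders bottom-up:
= 244041


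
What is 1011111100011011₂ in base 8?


Group into 3-bit groups: 001011111100011011
  001 = 1
  011 = 3
  111 = 7
  100 = 4
  011 = 3
  011 = 3
= 0o137433


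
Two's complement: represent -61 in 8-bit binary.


Original: 00111101
Step 1 - Invert all bits: 11000010
Step 2 - Add 1: 11000010 + 1
= 11000011 (represents -61)


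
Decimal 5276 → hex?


Divide by 16 repeatedly:
5276 ÷ 16 = 329 remainder 12 (C)
329 ÷ 16 = 20 remainder 9 (9)
20 ÷ 16 = 1 remainder 4 (4)
1 ÷ 16 = 0 remainder 1 (1)
Reading remainders bottom-up:
= 0x149C


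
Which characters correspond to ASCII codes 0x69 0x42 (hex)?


Codes (hex): 0x69 0x42
Per-code ASCII lookup:
  0x69 = 105  (range 97-122: lowercase, 105 - 97 = 8) → 'i'
  0x42 = 66  (range 65-90: uppercase, 66 - 65 = 1) → 'B'
= 'iB'


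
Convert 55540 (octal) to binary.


Each octal digit → 3 binary bits:
  5 = 101
  5 = 101
  5 = 101
  4 = 100
  0 = 000
Concatenate: 101 101 101 100 000
= 101101101100000


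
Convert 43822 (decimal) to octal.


Divide by 8 repeatedly:
43822 ÷ 8 = 5477 remainder 6
5477 ÷ 8 = 684 remainder 5
684 ÷ 8 = 85 remainder 4
85 ÷ 8 = 10 remainder 5
10 ÷ 8 = 1 remainder 2
1 ÷ 8 = 0 remainder 1
Reading remainders bottom-up:
= 0o125456


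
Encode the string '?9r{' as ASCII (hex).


String: '?9r{'  (4 characters)
Per-character ASCII lookup:
  '?': special character: '?' = 63 → 0x3F
  '9': digits start at 48: '9' = 48 + 9 = 57 → 0x39
  'r': lowercase starts at 97: 'r' = 97 + 17 = 114 → 0x72
  '{': special character: '{' = 123 → 0x7B
= 0x3F 0x39 0x72 0x7B


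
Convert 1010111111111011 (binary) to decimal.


Positional values:
Bit 0: 1 × 2^0 = 1
Bit 1: 1 × 2^1 = 2
Bit 3: 1 × 2^3 = 8
Bit 4: 1 × 2^4 = 16
Bit 5: 1 × 2^5 = 32
Bit 6: 1 × 2^6 = 64
Bit 7: 1 × 2^7 = 128
Bit 8: 1 × 2^8 = 256
Bit 9: 1 × 2^9 = 512
Bit 10: 1 × 2^10 = 1024
Bit 11: 1 × 2^11 = 2048
Bit 13: 1 × 2^13 = 8192
Bit 15: 1 × 2^15 = 32768
Sum = 1 + 2 + 8 + 16 + 32 + 64 + 128 + 256 + 512 + 1024 + 2048 + 8192 + 32768
= 45051


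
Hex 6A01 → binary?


Each hex digit → 4 binary bits:
  6 = 0110
  A = 1010
  0 = 0000
  1 = 0001
Concatenate: 0110 1010 0000 0001
= 0110101000000001


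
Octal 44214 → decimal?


Positional values:
Position 0: 4 × 8^0 = 4
Position 1: 1 × 8^1 = 8
Position 2: 2 × 8^2 = 128
Position 3: 4 × 8^3 = 2048
Position 4: 4 × 8^4 = 16384
Sum = 4 + 8 + 128 + 2048 + 16384
= 18572


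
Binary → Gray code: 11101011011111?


Binary: 11101011011111
Gray code: G = B XOR (B >> 1)
B >> 1 = 01110101101111
11101011011111 XOR 01110101101111:
  1 XOR 0 = 1
  1 XOR 1 = 0
  1 XOR 1 = 0
  0 XOR 1 = 1
  1 XOR 0 = 1
  0 XOR 1 = 1
  1 XOR 0 = 1
  1 XOR 1 = 0
  0 XOR 1 = 1
  1 XOR 0 = 1
  1 XOR 1 = 0
  1 XOR 1 = 0
  1 XOR 1 = 0
  1 XOR 1 = 0
= 10011110110000


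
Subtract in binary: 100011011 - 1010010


Align and subtract column by column (LSB to MSB, borrowing when needed):
  100011011
- 001010010
  ---------
  col 0: (1 - 0 borrow-in) - 0 → 1 - 0 = 1, borrow out 0
  col 1: (1 - 0 borrow-in) - 1 → 1 - 1 = 0, borrow out 0
  col 2: (0 - 0 borrow-in) - 0 → 0 - 0 = 0, borrow out 0
  col 3: (1 - 0 borrow-in) - 0 → 1 - 0 = 1, borrow out 0
  col 4: (1 - 0 borrow-in) - 1 → 1 - 1 = 0, borrow out 0
  col 5: (0 - 0 borrow-in) - 0 → 0 - 0 = 0, borrow out 0
  col 6: (0 - 0 borrow-in) - 1 → borrow from next column: (0+2) - 1 = 1, borrow out 1
  col 7: (0 - 1 borrow-in) - 0 → borrow from next column: (-1+2) - 0 = 1, borrow out 1
  col 8: (1 - 1 borrow-in) - 0 → 0 - 0 = 0, borrow out 0
Reading bits MSB→LSB: 011001001
Strip leading zeros: 11001001
= 11001001


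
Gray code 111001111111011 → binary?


Gray code: 111001111111011
MSB stays the same: 1
Each subsequent bit = prev_binary XOR current_gray:
  B[1] = 1 XOR 1 = 0
  B[2] = 0 XOR 1 = 1
  B[3] = 1 XOR 0 = 1
  B[4] = 1 XOR 0 = 1
  B[5] = 1 XOR 1 = 0
  B[6] = 0 XOR 1 = 1
  B[7] = 1 XOR 1 = 0
  B[8] = 0 XOR 1 = 1
  B[9] = 1 XOR 1 = 0
  B[10] = 0 XOR 1 = 1
  B[11] = 1 XOR 1 = 0
  B[12] = 0 XOR 0 = 0
  B[13] = 0 XOR 1 = 1
  B[14] = 1 XOR 1 = 0
= 101110101010010 (23890 decimal)


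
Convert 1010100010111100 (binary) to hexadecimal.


Group into 4-bit nibbles: 1010100010111100
  1010 = A
  1000 = 8
  1011 = B
  1100 = C
= 0xA8BC


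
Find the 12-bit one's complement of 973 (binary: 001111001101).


Original: 001111001101
Invert all bits:
  bit 0: 0 → 1
  bit 1: 0 → 1
  bit 2: 1 → 0
  bit 3: 1 → 0
  bit 4: 1 → 0
  bit 5: 1 → 0
  bit 6: 0 → 1
  bit 7: 0 → 1
  bit 8: 1 → 0
  bit 9: 1 → 0
  bit 10: 0 → 1
  bit 11: 1 → 0
= 110000110010


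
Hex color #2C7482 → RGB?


Hex: #2C7482
R = 2C₁₆ = 44
G = 74₁₆ = 116
B = 82₁₆ = 130
= RGB(44, 116, 130)


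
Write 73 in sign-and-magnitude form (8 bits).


Sign bit: 0 (positive)
Magnitude: 73 = 1001001
= 01001001


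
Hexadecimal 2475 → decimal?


Positional values:
Position 0: 5 × 16^0 = 5 × 1 = 5
Position 1: 7 × 16^1 = 7 × 16 = 112
Position 2: 4 × 16^2 = 4 × 256 = 1024
Position 3: 2 × 16^3 = 2 × 4096 = 8192
Sum = 5 + 112 + 1024 + 8192
= 9333


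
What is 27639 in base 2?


Divide by 2 repeatedly:
27639 ÷ 2 = 13819 remainder 1
13819 ÷ 2 = 6909 remainder 1
6909 ÷ 2 = 3454 remainder 1
3454 ÷ 2 = 1727 remainder 0
1727 ÷ 2 = 863 remainder 1
863 ÷ 2 = 431 remainder 1
431 ÷ 2 = 215 remainder 1
215 ÷ 2 = 107 remainder 1
107 ÷ 2 = 53 remainder 1
53 ÷ 2 = 26 remainder 1
26 ÷ 2 = 13 remainder 0
13 ÷ 2 = 6 remainder 1
6 ÷ 2 = 3 remainder 0
3 ÷ 2 = 1 remainder 1
1 ÷ 2 = 0 remainder 1
Reading remainders bottom-up:
= 110101111110111


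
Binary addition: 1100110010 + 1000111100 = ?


Align and add column by column (LSB to MSB, carry propagating):
  01100110010
+ 01000111100
  -----------
  col 0: 0 + 0 + 0 (carry in) = 0 → bit 0, carry out 0
  col 1: 1 + 0 + 0 (carry in) = 1 → bit 1, carry out 0
  col 2: 0 + 1 + 0 (carry in) = 1 → bit 1, carry out 0
  col 3: 0 + 1 + 0 (carry in) = 1 → bit 1, carry out 0
  col 4: 1 + 1 + 0 (carry in) = 2 → bit 0, carry out 1
  col 5: 1 + 1 + 1 (carry in) = 3 → bit 1, carry out 1
  col 6: 0 + 0 + 1 (carry in) = 1 → bit 1, carry out 0
  col 7: 0 + 0 + 0 (carry in) = 0 → bit 0, carry out 0
  col 8: 1 + 0 + 0 (carry in) = 1 → bit 1, carry out 0
  col 9: 1 + 1 + 0 (carry in) = 2 → bit 0, carry out 1
  col 10: 0 + 0 + 1 (carry in) = 1 → bit 1, carry out 0
Reading bits MSB→LSB: 10101101110
Strip leading zeros: 10101101110
= 10101101110


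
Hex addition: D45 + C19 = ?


Align and add column by column (LSB to MSB, each column mod 16 with carry):
  0D45
+ 0C19
  ----
  col 0: 5(5) + 9(9) + 0 (carry in) = 14 → E(14), carry out 0
  col 1: 4(4) + 1(1) + 0 (carry in) = 5 → 5(5), carry out 0
  col 2: D(13) + C(12) + 0 (carry in) = 25 → 9(9), carry out 1
  col 3: 0(0) + 0(0) + 1 (carry in) = 1 → 1(1), carry out 0
Reading digits MSB→LSB: 195E
Strip leading zeros: 195E
= 0x195E


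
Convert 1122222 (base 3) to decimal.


Positional values (base 3):
  2 × 3^0 = 2 × 1 = 2
  2 × 3^1 = 2 × 3 = 6
  2 × 3^2 = 2 × 9 = 18
  2 × 3^3 = 2 × 27 = 54
  2 × 3^4 = 2 × 81 = 162
  1 × 3^5 = 1 × 243 = 243
  1 × 3^6 = 1 × 729 = 729
Sum = 2 + 6 + 18 + 54 + 162 + 243 + 729
= 1214


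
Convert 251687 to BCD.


Each digit → 4-bit binary:
  2 → 0010
  5 → 0101
  1 → 0001
  6 → 0110
  8 → 1000
  7 → 0111
= 0010 0101 0001 0110 1000 0111


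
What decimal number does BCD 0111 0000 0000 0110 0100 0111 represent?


Each 4-bit group → digit:
  0111 → 7
  0000 → 0
  0000 → 0
  0110 → 6
  0100 → 4
  0111 → 7
= 700647


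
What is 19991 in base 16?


Divide by 16 repeatedly:
19991 ÷ 16 = 1249 remainder 7 (7)
1249 ÷ 16 = 78 remainder 1 (1)
78 ÷ 16 = 4 remainder 14 (E)
4 ÷ 16 = 0 remainder 4 (4)
Reading remainders bottom-up:
= 0x4E17


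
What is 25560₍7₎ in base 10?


Positional values (base 7):
  0 × 7^0 = 0 × 1 = 0
  6 × 7^1 = 6 × 7 = 42
  5 × 7^2 = 5 × 49 = 245
  5 × 7^3 = 5 × 343 = 1715
  2 × 7^4 = 2 × 2401 = 4802
Sum = 0 + 42 + 245 + 1715 + 4802
= 6804


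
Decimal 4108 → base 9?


Divide by 9 repeatedly:
4108 ÷ 9 = 456 remainder 4
456 ÷ 9 = 50 remainder 6
50 ÷ 9 = 5 remainder 5
5 ÷ 9 = 0 remainder 5
Reading remainders bottom-up:
= 5564


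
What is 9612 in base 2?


Divide by 2 repeatedly:
9612 ÷ 2 = 4806 remainder 0
4806 ÷ 2 = 2403 remainder 0
2403 ÷ 2 = 1201 remainder 1
1201 ÷ 2 = 600 remainder 1
600 ÷ 2 = 300 remainder 0
300 ÷ 2 = 150 remainder 0
150 ÷ 2 = 75 remainder 0
75 ÷ 2 = 37 remainder 1
37 ÷ 2 = 18 remainder 1
18 ÷ 2 = 9 remainder 0
9 ÷ 2 = 4 remainder 1
4 ÷ 2 = 2 remainder 0
2 ÷ 2 = 1 remainder 0
1 ÷ 2 = 0 remainder 1
Reading remainders bottom-up:
= 10010110001100


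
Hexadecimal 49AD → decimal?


Positional values:
Position 0: D × 16^0 = 13 × 1 = 13
Position 1: A × 16^1 = 10 × 16 = 160
Position 2: 9 × 16^2 = 9 × 256 = 2304
Position 3: 4 × 16^3 = 4 × 4096 = 16384
Sum = 13 + 160 + 2304 + 16384
= 18861


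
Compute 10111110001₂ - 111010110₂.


Align and subtract column by column (LSB to MSB, borrowing when needed):
  10111110001
- 00111010110
  -----------
  col 0: (1 - 0 borrow-in) - 0 → 1 - 0 = 1, borrow out 0
  col 1: (0 - 0 borrow-in) - 1 → borrow from next column: (0+2) - 1 = 1, borrow out 1
  col 2: (0 - 1 borrow-in) - 1 → borrow from next column: (-1+2) - 1 = 0, borrow out 1
  col 3: (0 - 1 borrow-in) - 0 → borrow from next column: (-1+2) - 0 = 1, borrow out 1
  col 4: (1 - 1 borrow-in) - 1 → borrow from next column: (0+2) - 1 = 1, borrow out 1
  col 5: (1 - 1 borrow-in) - 0 → 0 - 0 = 0, borrow out 0
  col 6: (1 - 0 borrow-in) - 1 → 1 - 1 = 0, borrow out 0
  col 7: (1 - 0 borrow-in) - 1 → 1 - 1 = 0, borrow out 0
  col 8: (1 - 0 borrow-in) - 1 → 1 - 1 = 0, borrow out 0
  col 9: (0 - 0 borrow-in) - 0 → 0 - 0 = 0, borrow out 0
  col 10: (1 - 0 borrow-in) - 0 → 1 - 0 = 1, borrow out 0
Reading bits MSB→LSB: 10000011011
Strip leading zeros: 10000011011
= 10000011011


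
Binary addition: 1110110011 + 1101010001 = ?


Align and add column by column (LSB to MSB, carry propagating):
  01110110011
+ 01101010001
  -----------
  col 0: 1 + 1 + 0 (carry in) = 2 → bit 0, carry out 1
  col 1: 1 + 0 + 1 (carry in) = 2 → bit 0, carry out 1
  col 2: 0 + 0 + 1 (carry in) = 1 → bit 1, carry out 0
  col 3: 0 + 0 + 0 (carry in) = 0 → bit 0, carry out 0
  col 4: 1 + 1 + 0 (carry in) = 2 → bit 0, carry out 1
  col 5: 1 + 0 + 1 (carry in) = 2 → bit 0, carry out 1
  col 6: 0 + 1 + 1 (carry in) = 2 → bit 0, carry out 1
  col 7: 1 + 0 + 1 (carry in) = 2 → bit 0, carry out 1
  col 8: 1 + 1 + 1 (carry in) = 3 → bit 1, carry out 1
  col 9: 1 + 1 + 1 (carry in) = 3 → bit 1, carry out 1
  col 10: 0 + 0 + 1 (carry in) = 1 → bit 1, carry out 0
Reading bits MSB→LSB: 11100000100
Strip leading zeros: 11100000100
= 11100000100


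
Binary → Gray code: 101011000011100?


Binary: 101011000011100
Gray code: G = B XOR (B >> 1)
B >> 1 = 010101100001110
101011000011100 XOR 010101100001110:
  1 XOR 0 = 1
  0 XOR 1 = 1
  1 XOR 0 = 1
  0 XOR 1 = 1
  1 XOR 0 = 1
  1 XOR 1 = 0
  0 XOR 1 = 1
  0 XOR 0 = 0
  0 XOR 0 = 0
  0 XOR 0 = 0
  1 XOR 0 = 1
  1 XOR 1 = 0
  1 XOR 1 = 0
  0 XOR 1 = 1
  0 XOR 0 = 0
= 111110100010010


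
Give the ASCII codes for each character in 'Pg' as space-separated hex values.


String: 'Pg'  (2 characters)
Per-character ASCII lookup:
  'P': uppercase starts at 65: 'P' = 65 + 15 = 80 → 0x50
  'g': lowercase starts at 97: 'g' = 97 + 6 = 103 → 0x67
= 0x50 0x67


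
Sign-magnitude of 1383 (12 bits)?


Sign bit: 0 (positive)
Magnitude: 1383 = 10101100111
= 010101100111


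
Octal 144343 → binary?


Each octal digit → 3 binary bits:
  1 = 001
  4 = 100
  4 = 100
  3 = 011
  4 = 100
  3 = 011
Concatenate: 001 100 100 011 100 011
= 001100100011100011


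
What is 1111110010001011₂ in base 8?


Group into 3-bit groups: 001111110010001011
  001 = 1
  111 = 7
  110 = 6
  010 = 2
  001 = 1
  011 = 3
= 0o176213


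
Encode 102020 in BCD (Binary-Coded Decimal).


Each digit → 4-bit binary:
  1 → 0001
  0 → 0000
  2 → 0010
  0 → 0000
  2 → 0010
  0 → 0000
= 0001 0000 0010 0000 0010 0000


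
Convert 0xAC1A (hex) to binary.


Each hex digit → 4 binary bits:
  A = 1010
  C = 1100
  1 = 0001
  A = 1010
Concatenate: 1010 1100 0001 1010
= 1010110000011010


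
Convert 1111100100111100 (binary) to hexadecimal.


Group into 4-bit nibbles: 1111100100111100
  1111 = F
  1001 = 9
  0011 = 3
  1100 = C
= 0xF93C


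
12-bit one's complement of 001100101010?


Original: 001100101010
Invert all bits:
  bit 0: 0 → 1
  bit 1: 0 → 1
  bit 2: 1 → 0
  bit 3: 1 → 0
  bit 4: 0 → 1
  bit 5: 0 → 1
  bit 6: 1 → 0
  bit 7: 0 → 1
  bit 8: 1 → 0
  bit 9: 0 → 1
  bit 10: 1 → 0
  bit 11: 0 → 1
= 110011010101


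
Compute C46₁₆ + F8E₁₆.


Align and add column by column (LSB to MSB, each column mod 16 with carry):
  0C46
+ 0F8E
  ----
  col 0: 6(6) + E(14) + 0 (carry in) = 20 → 4(4), carry out 1
  col 1: 4(4) + 8(8) + 1 (carry in) = 13 → D(13), carry out 0
  col 2: C(12) + F(15) + 0 (carry in) = 27 → B(11), carry out 1
  col 3: 0(0) + 0(0) + 1 (carry in) = 1 → 1(1), carry out 0
Reading digits MSB→LSB: 1BD4
Strip leading zeros: 1BD4
= 0x1BD4


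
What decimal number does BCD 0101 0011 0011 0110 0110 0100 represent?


Each 4-bit group → digit:
  0101 → 5
  0011 → 3
  0011 → 3
  0110 → 6
  0110 → 6
  0100 → 4
= 533664


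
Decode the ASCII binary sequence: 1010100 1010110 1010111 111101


Codes (binary): 1010100 1010110 1010111 111101
Per-code ASCII lookup:
  1010100 = 84  (range 65-90: uppercase, 84 - 65 = 19) → 'T'
  1010110 = 86  (range 65-90: uppercase, 86 - 65 = 21) → 'V'
  1010111 = 87  (range 65-90: uppercase, 87 - 65 = 22) → 'W'
  111101 = 61  (special character) → '='
= 'TVW='


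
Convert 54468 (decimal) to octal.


Divide by 8 repeatedly:
54468 ÷ 8 = 6808 remainder 4
6808 ÷ 8 = 851 remainder 0
851 ÷ 8 = 106 remainder 3
106 ÷ 8 = 13 remainder 2
13 ÷ 8 = 1 remainder 5
1 ÷ 8 = 0 remainder 1
Reading remainders bottom-up:
= 0o152304


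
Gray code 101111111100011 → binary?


Gray code: 101111111100011
MSB stays the same: 1
Each subsequent bit = prev_binary XOR current_gray:
  B[1] = 1 XOR 0 = 1
  B[2] = 1 XOR 1 = 0
  B[3] = 0 XOR 1 = 1
  B[4] = 1 XOR 1 = 0
  B[5] = 0 XOR 1 = 1
  B[6] = 1 XOR 1 = 0
  B[7] = 0 XOR 1 = 1
  B[8] = 1 XOR 1 = 0
  B[9] = 0 XOR 1 = 1
  B[10] = 1 XOR 0 = 1
  B[11] = 1 XOR 0 = 1
  B[12] = 1 XOR 0 = 1
  B[13] = 1 XOR 1 = 0
  B[14] = 0 XOR 1 = 1
= 110101010111101 (27325 decimal)


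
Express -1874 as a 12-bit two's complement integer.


Original: 011101010010
Step 1 - Invert all bits: 100010101101
Step 2 - Add 1: 100010101101 + 1
= 100010101110 (represents -1874)


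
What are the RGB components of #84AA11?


Hex: #84AA11
R = 84₁₆ = 132
G = AA₁₆ = 170
B = 11₁₆ = 17
= RGB(132, 170, 17)


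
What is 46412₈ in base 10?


Positional values:
Position 0: 2 × 8^0 = 2
Position 1: 1 × 8^1 = 8
Position 2: 4 × 8^2 = 256
Position 3: 6 × 8^3 = 3072
Position 4: 4 × 8^4 = 16384
Sum = 2 + 8 + 256 + 3072 + 16384
= 19722


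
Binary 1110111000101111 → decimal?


Positional values:
Bit 0: 1 × 2^0 = 1
Bit 1: 1 × 2^1 = 2
Bit 2: 1 × 2^2 = 4
Bit 3: 1 × 2^3 = 8
Bit 5: 1 × 2^5 = 32
Bit 9: 1 × 2^9 = 512
Bit 10: 1 × 2^10 = 1024
Bit 11: 1 × 2^11 = 2048
Bit 13: 1 × 2^13 = 8192
Bit 14: 1 × 2^14 = 16384
Bit 15: 1 × 2^15 = 32768
Sum = 1 + 2 + 4 + 8 + 32 + 512 + 1024 + 2048 + 8192 + 16384 + 32768
= 60975


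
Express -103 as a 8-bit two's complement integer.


Original: 01100111
Step 1 - Invert all bits: 10011000
Step 2 - Add 1: 10011000 + 1
= 10011001 (represents -103)


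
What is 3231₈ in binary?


Each octal digit → 3 binary bits:
  3 = 011
  2 = 010
  3 = 011
  1 = 001
Concatenate: 011 010 011 001
= 011010011001


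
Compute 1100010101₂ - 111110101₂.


Align and subtract column by column (LSB to MSB, borrowing when needed):
  1100010101
- 0111110101
  ----------
  col 0: (1 - 0 borrow-in) - 1 → 1 - 1 = 0, borrow out 0
  col 1: (0 - 0 borrow-in) - 0 → 0 - 0 = 0, borrow out 0
  col 2: (1 - 0 borrow-in) - 1 → 1 - 1 = 0, borrow out 0
  col 3: (0 - 0 borrow-in) - 0 → 0 - 0 = 0, borrow out 0
  col 4: (1 - 0 borrow-in) - 1 → 1 - 1 = 0, borrow out 0
  col 5: (0 - 0 borrow-in) - 1 → borrow from next column: (0+2) - 1 = 1, borrow out 1
  col 6: (0 - 1 borrow-in) - 1 → borrow from next column: (-1+2) - 1 = 0, borrow out 1
  col 7: (0 - 1 borrow-in) - 1 → borrow from next column: (-1+2) - 1 = 0, borrow out 1
  col 8: (1 - 1 borrow-in) - 1 → borrow from next column: (0+2) - 1 = 1, borrow out 1
  col 9: (1 - 1 borrow-in) - 0 → 0 - 0 = 0, borrow out 0
Reading bits MSB→LSB: 0100100000
Strip leading zeros: 100100000
= 100100000


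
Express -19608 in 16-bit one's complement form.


Original: 0100110010011000
Invert all bits:
  bit 0: 0 → 1
  bit 1: 1 → 0
  bit 2: 0 → 1
  bit 3: 0 → 1
  bit 4: 1 → 0
  bit 5: 1 → 0
  bit 6: 0 → 1
  bit 7: 0 → 1
  bit 8: 1 → 0
  bit 9: 0 → 1
  bit 10: 0 → 1
  bit 11: 1 → 0
  bit 12: 1 → 0
  bit 13: 0 → 1
  bit 14: 0 → 1
  bit 15: 0 → 1
= 1011001101100111


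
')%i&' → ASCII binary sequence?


String: ')%i&'  (4 characters)
Per-character ASCII lookup:
  ')': special character: ')' = 41 → 101001
  '%': special character: '%' = 37 → 100101
  'i': lowercase starts at 97: 'i' = 97 + 8 = 105 → 1101001
  '&': special character: '&' = 38 → 100110
= 101001 100101 1101001 100110


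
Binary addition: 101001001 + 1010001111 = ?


Align and add column by column (LSB to MSB, carry propagating):
  00101001001
+ 01010001111
  -----------
  col 0: 1 + 1 + 0 (carry in) = 2 → bit 0, carry out 1
  col 1: 0 + 1 + 1 (carry in) = 2 → bit 0, carry out 1
  col 2: 0 + 1 + 1 (carry in) = 2 → bit 0, carry out 1
  col 3: 1 + 1 + 1 (carry in) = 3 → bit 1, carry out 1
  col 4: 0 + 0 + 1 (carry in) = 1 → bit 1, carry out 0
  col 5: 0 + 0 + 0 (carry in) = 0 → bit 0, carry out 0
  col 6: 1 + 0 + 0 (carry in) = 1 → bit 1, carry out 0
  col 7: 0 + 1 + 0 (carry in) = 1 → bit 1, carry out 0
  col 8: 1 + 0 + 0 (carry in) = 1 → bit 1, carry out 0
  col 9: 0 + 1 + 0 (carry in) = 1 → bit 1, carry out 0
  col 10: 0 + 0 + 0 (carry in) = 0 → bit 0, carry out 0
Reading bits MSB→LSB: 01111011000
Strip leading zeros: 1111011000
= 1111011000


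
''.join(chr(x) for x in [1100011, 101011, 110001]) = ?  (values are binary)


Codes (binary): 1100011 101011 110001
Per-code ASCII lookup:
  1100011 = 99  (range 97-122: lowercase, 99 - 97 = 2) → 'c'
  101011 = 43  (special character) → '+'
  110001 = 49  (range 48-57: digits, 49 - 48 = 1) → '1'
= 'c+1'


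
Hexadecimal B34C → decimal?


Positional values:
Position 0: C × 16^0 = 12 × 1 = 12
Position 1: 4 × 16^1 = 4 × 16 = 64
Position 2: 3 × 16^2 = 3 × 256 = 768
Position 3: B × 16^3 = 11 × 4096 = 45056
Sum = 12 + 64 + 768 + 45056
= 45900


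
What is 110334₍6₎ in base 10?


Positional values (base 6):
  4 × 6^0 = 4 × 1 = 4
  3 × 6^1 = 3 × 6 = 18
  3 × 6^2 = 3 × 36 = 108
  0 × 6^3 = 0 × 216 = 0
  1 × 6^4 = 1 × 1296 = 1296
  1 × 6^5 = 1 × 7776 = 7776
Sum = 4 + 18 + 108 + 0 + 1296 + 7776
= 9202


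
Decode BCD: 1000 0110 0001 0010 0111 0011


Each 4-bit group → digit:
  1000 → 8
  0110 → 6
  0001 → 1
  0010 → 2
  0111 → 7
  0011 → 3
= 861273


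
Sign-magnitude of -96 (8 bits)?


Sign bit: 1 (negative)
Magnitude: 96 = 1100000
= 11100000


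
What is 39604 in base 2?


Divide by 2 repeatedly:
39604 ÷ 2 = 19802 remainder 0
19802 ÷ 2 = 9901 remainder 0
9901 ÷ 2 = 4950 remainder 1
4950 ÷ 2 = 2475 remainder 0
2475 ÷ 2 = 1237 remainder 1
1237 ÷ 2 = 618 remainder 1
618 ÷ 2 = 309 remainder 0
309 ÷ 2 = 154 remainder 1
154 ÷ 2 = 77 remainder 0
77 ÷ 2 = 38 remainder 1
38 ÷ 2 = 19 remainder 0
19 ÷ 2 = 9 remainder 1
9 ÷ 2 = 4 remainder 1
4 ÷ 2 = 2 remainder 0
2 ÷ 2 = 1 remainder 0
1 ÷ 2 = 0 remainder 1
Reading remainders bottom-up:
= 1001101010110100


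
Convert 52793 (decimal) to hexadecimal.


Divide by 16 repeatedly:
52793 ÷ 16 = 3299 remainder 9 (9)
3299 ÷ 16 = 206 remainder 3 (3)
206 ÷ 16 = 12 remainder 14 (E)
12 ÷ 16 = 0 remainder 12 (C)
Reading remainders bottom-up:
= 0xCE39


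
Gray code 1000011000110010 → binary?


Gray code: 1000011000110010
MSB stays the same: 1
Each subsequent bit = prev_binary XOR current_gray:
  B[1] = 1 XOR 0 = 1
  B[2] = 1 XOR 0 = 1
  B[3] = 1 XOR 0 = 1
  B[4] = 1 XOR 0 = 1
  B[5] = 1 XOR 1 = 0
  B[6] = 0 XOR 1 = 1
  B[7] = 1 XOR 0 = 1
  B[8] = 1 XOR 0 = 1
  B[9] = 1 XOR 0 = 1
  B[10] = 1 XOR 1 = 0
  B[11] = 0 XOR 1 = 1
  B[12] = 1 XOR 0 = 1
  B[13] = 1 XOR 0 = 1
  B[14] = 1 XOR 1 = 0
  B[15] = 0 XOR 0 = 0
= 1111101111011100 (64476 decimal)


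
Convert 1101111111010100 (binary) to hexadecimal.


Group into 4-bit nibbles: 1101111111010100
  1101 = D
  1111 = F
  1101 = D
  0100 = 4
= 0xDFD4


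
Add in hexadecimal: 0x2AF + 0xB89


Align and add column by column (LSB to MSB, each column mod 16 with carry):
  02AF
+ 0B89
  ----
  col 0: F(15) + 9(9) + 0 (carry in) = 24 → 8(8), carry out 1
  col 1: A(10) + 8(8) + 1 (carry in) = 19 → 3(3), carry out 1
  col 2: 2(2) + B(11) + 1 (carry in) = 14 → E(14), carry out 0
  col 3: 0(0) + 0(0) + 0 (carry in) = 0 → 0(0), carry out 0
Reading digits MSB→LSB: 0E38
Strip leading zeros: E38
= 0xE38


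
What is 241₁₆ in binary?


Each hex digit → 4 binary bits:
  2 = 0010
  4 = 0100
  1 = 0001
Concatenate: 0010 0100 0001
= 001001000001


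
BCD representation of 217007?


Each digit → 4-bit binary:
  2 → 0010
  1 → 0001
  7 → 0111
  0 → 0000
  0 → 0000
  7 → 0111
= 0010 0001 0111 0000 0000 0111


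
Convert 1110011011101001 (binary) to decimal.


Positional values:
Bit 0: 1 × 2^0 = 1
Bit 3: 1 × 2^3 = 8
Bit 5: 1 × 2^5 = 32
Bit 6: 1 × 2^6 = 64
Bit 7: 1 × 2^7 = 128
Bit 9: 1 × 2^9 = 512
Bit 10: 1 × 2^10 = 1024
Bit 13: 1 × 2^13 = 8192
Bit 14: 1 × 2^14 = 16384
Bit 15: 1 × 2^15 = 32768
Sum = 1 + 8 + 32 + 64 + 128 + 512 + 1024 + 8192 + 16384 + 32768
= 59113


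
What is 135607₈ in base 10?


Positional values:
Position 0: 7 × 8^0 = 7
Position 1: 0 × 8^1 = 0
Position 2: 6 × 8^2 = 384
Position 3: 5 × 8^3 = 2560
Position 4: 3 × 8^4 = 12288
Position 5: 1 × 8^5 = 32768
Sum = 7 + 0 + 384 + 2560 + 12288 + 32768
= 48007


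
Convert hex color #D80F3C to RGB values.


Hex: #D80F3C
R = D8₁₆ = 216
G = 0F₁₆ = 15
B = 3C₁₆ = 60
= RGB(216, 15, 60)


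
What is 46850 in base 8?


Divide by 8 repeatedly:
46850 ÷ 8 = 5856 remainder 2
5856 ÷ 8 = 732 remainder 0
732 ÷ 8 = 91 remainder 4
91 ÷ 8 = 11 remainder 3
11 ÷ 8 = 1 remainder 3
1 ÷ 8 = 0 remainder 1
Reading remainders bottom-up:
= 0o133402


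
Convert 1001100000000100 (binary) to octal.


Group into 3-bit groups: 001001100000000100
  001 = 1
  001 = 1
  100 = 4
  000 = 0
  000 = 0
  100 = 4
= 0o114004


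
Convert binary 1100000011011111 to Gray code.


Binary: 1100000011011111
Gray code: G = B XOR (B >> 1)
B >> 1 = 0110000001101111
1100000011011111 XOR 0110000001101111:
  1 XOR 0 = 1
  1 XOR 1 = 0
  0 XOR 1 = 1
  0 XOR 0 = 0
  0 XOR 0 = 0
  0 XOR 0 = 0
  0 XOR 0 = 0
  0 XOR 0 = 0
  1 XOR 0 = 1
  1 XOR 1 = 0
  0 XOR 1 = 1
  1 XOR 0 = 1
  1 XOR 1 = 0
  1 XOR 1 = 0
  1 XOR 1 = 0
  1 XOR 1 = 0
= 1010000010110000


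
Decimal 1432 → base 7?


Divide by 7 repeatedly:
1432 ÷ 7 = 204 remainder 4
204 ÷ 7 = 29 remainder 1
29 ÷ 7 = 4 remainder 1
4 ÷ 7 = 0 remainder 4
Reading remainders bottom-up:
= 4114


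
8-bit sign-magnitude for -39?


Sign bit: 1 (negative)
Magnitude: 39 = 0100111
= 10100111


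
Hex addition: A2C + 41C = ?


Align and add column by column (LSB to MSB, each column mod 16 with carry):
  0A2C
+ 041C
  ----
  col 0: C(12) + C(12) + 0 (carry in) = 24 → 8(8), carry out 1
  col 1: 2(2) + 1(1) + 1 (carry in) = 4 → 4(4), carry out 0
  col 2: A(10) + 4(4) + 0 (carry in) = 14 → E(14), carry out 0
  col 3: 0(0) + 0(0) + 0 (carry in) = 0 → 0(0), carry out 0
Reading digits MSB→LSB: 0E48
Strip leading zeros: E48
= 0xE48


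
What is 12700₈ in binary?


Each octal digit → 3 binary bits:
  1 = 001
  2 = 010
  7 = 111
  0 = 000
  0 = 000
Concatenate: 001 010 111 000 000
= 001010111000000


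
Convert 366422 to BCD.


Each digit → 4-bit binary:
  3 → 0011
  6 → 0110
  6 → 0110
  4 → 0100
  2 → 0010
  2 → 0010
= 0011 0110 0110 0100 0010 0010


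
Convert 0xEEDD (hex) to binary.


Each hex digit → 4 binary bits:
  E = 1110
  E = 1110
  D = 1101
  D = 1101
Concatenate: 1110 1110 1101 1101
= 1110111011011101


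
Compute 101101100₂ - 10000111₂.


Align and subtract column by column (LSB to MSB, borrowing when needed):
  101101100
- 010000111
  ---------
  col 0: (0 - 0 borrow-in) - 1 → borrow from next column: (0+2) - 1 = 1, borrow out 1
  col 1: (0 - 1 borrow-in) - 1 → borrow from next column: (-1+2) - 1 = 0, borrow out 1
  col 2: (1 - 1 borrow-in) - 1 → borrow from next column: (0+2) - 1 = 1, borrow out 1
  col 3: (1 - 1 borrow-in) - 0 → 0 - 0 = 0, borrow out 0
  col 4: (0 - 0 borrow-in) - 0 → 0 - 0 = 0, borrow out 0
  col 5: (1 - 0 borrow-in) - 0 → 1 - 0 = 1, borrow out 0
  col 6: (1 - 0 borrow-in) - 0 → 1 - 0 = 1, borrow out 0
  col 7: (0 - 0 borrow-in) - 1 → borrow from next column: (0+2) - 1 = 1, borrow out 1
  col 8: (1 - 1 borrow-in) - 0 → 0 - 0 = 0, borrow out 0
Reading bits MSB→LSB: 011100101
Strip leading zeros: 11100101
= 11100101


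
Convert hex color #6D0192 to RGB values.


Hex: #6D0192
R = 6D₁₆ = 109
G = 01₁₆ = 1
B = 92₁₆ = 146
= RGB(109, 1, 146)


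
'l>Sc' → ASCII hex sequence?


String: 'l>Sc'  (4 characters)
Per-character ASCII lookup:
  'l': lowercase starts at 97: 'l' = 97 + 11 = 108 → 0x6C
  '>': special character: '>' = 62 → 0x3E
  'S': uppercase starts at 65: 'S' = 65 + 18 = 83 → 0x53
  'c': lowercase starts at 97: 'c' = 97 + 2 = 99 → 0x63
= 0x6C 0x3E 0x53 0x63


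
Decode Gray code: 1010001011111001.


Gray code: 1010001011111001
MSB stays the same: 1
Each subsequent bit = prev_binary XOR current_gray:
  B[1] = 1 XOR 0 = 1
  B[2] = 1 XOR 1 = 0
  B[3] = 0 XOR 0 = 0
  B[4] = 0 XOR 0 = 0
  B[5] = 0 XOR 0 = 0
  B[6] = 0 XOR 1 = 1
  B[7] = 1 XOR 0 = 1
  B[8] = 1 XOR 1 = 0
  B[9] = 0 XOR 1 = 1
  B[10] = 1 XOR 1 = 0
  B[11] = 0 XOR 1 = 1
  B[12] = 1 XOR 1 = 0
  B[13] = 0 XOR 0 = 0
  B[14] = 0 XOR 0 = 0
  B[15] = 0 XOR 1 = 1
= 1100001101010001 (50001 decimal)


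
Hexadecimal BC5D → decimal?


Positional values:
Position 0: D × 16^0 = 13 × 1 = 13
Position 1: 5 × 16^1 = 5 × 16 = 80
Position 2: C × 16^2 = 12 × 256 = 3072
Position 3: B × 16^3 = 11 × 4096 = 45056
Sum = 13 + 80 + 3072 + 45056
= 48221


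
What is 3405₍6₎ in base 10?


Positional values (base 6):
  5 × 6^0 = 5 × 1 = 5
  0 × 6^1 = 0 × 6 = 0
  4 × 6^2 = 4 × 36 = 144
  3 × 6^3 = 3 × 216 = 648
Sum = 5 + 0 + 144 + 648
= 797


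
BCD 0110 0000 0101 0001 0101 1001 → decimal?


Each 4-bit group → digit:
  0110 → 6
  0000 → 0
  0101 → 5
  0001 → 1
  0101 → 5
  1001 → 9
= 605159


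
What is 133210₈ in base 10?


Positional values:
Position 0: 0 × 8^0 = 0
Position 1: 1 × 8^1 = 8
Position 2: 2 × 8^2 = 128
Position 3: 3 × 8^3 = 1536
Position 4: 3 × 8^4 = 12288
Position 5: 1 × 8^5 = 32768
Sum = 0 + 8 + 128 + 1536 + 12288 + 32768
= 46728


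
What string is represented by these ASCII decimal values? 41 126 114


Codes (decimal): 41 126 114
Per-code ASCII lookup:
  41  (special character) → ')'
  126  (special character) → '~'
  114  (range 97-122: lowercase, 114 - 97 = 17) → 'r'
= ')~r'


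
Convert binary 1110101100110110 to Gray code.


Binary: 1110101100110110
Gray code: G = B XOR (B >> 1)
B >> 1 = 0111010110011011
1110101100110110 XOR 0111010110011011:
  1 XOR 0 = 1
  1 XOR 1 = 0
  1 XOR 1 = 0
  0 XOR 1 = 1
  1 XOR 0 = 1
  0 XOR 1 = 1
  1 XOR 0 = 1
  1 XOR 1 = 0
  0 XOR 1 = 1
  0 XOR 0 = 0
  1 XOR 0 = 1
  1 XOR 1 = 0
  0 XOR 1 = 1
  1 XOR 0 = 1
  1 XOR 1 = 0
  0 XOR 1 = 1
= 1001111010101101


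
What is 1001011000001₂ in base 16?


Group into 4-bit nibbles: 0001001011000001
  0001 = 1
  0010 = 2
  1100 = C
  0001 = 1
= 0x12C1


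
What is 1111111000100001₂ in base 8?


Group into 3-bit groups: 001111111000100001
  001 = 1
  111 = 7
  111 = 7
  000 = 0
  100 = 4
  001 = 1
= 0o177041


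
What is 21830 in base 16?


Divide by 16 repeatedly:
21830 ÷ 16 = 1364 remainder 6 (6)
1364 ÷ 16 = 85 remainder 4 (4)
85 ÷ 16 = 5 remainder 5 (5)
5 ÷ 16 = 0 remainder 5 (5)
Reading remainders bottom-up:
= 0x5546


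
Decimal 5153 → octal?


Divide by 8 repeatedly:
5153 ÷ 8 = 644 remainder 1
644 ÷ 8 = 80 remainder 4
80 ÷ 8 = 10 remainder 0
10 ÷ 8 = 1 remainder 2
1 ÷ 8 = 0 remainder 1
Reading remainders bottom-up:
= 0o12041
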